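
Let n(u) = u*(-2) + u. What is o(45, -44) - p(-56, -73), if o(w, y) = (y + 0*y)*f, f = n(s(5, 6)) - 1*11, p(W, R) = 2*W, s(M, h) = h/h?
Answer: 640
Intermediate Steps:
s(M, h) = 1
n(u) = -u (n(u) = -2*u + u = -u)
f = -12 (f = -1*1 - 1*11 = -1 - 11 = -12)
o(w, y) = -12*y (o(w, y) = (y + 0*y)*(-12) = (y + 0)*(-12) = y*(-12) = -12*y)
o(45, -44) - p(-56, -73) = -12*(-44) - 2*(-56) = 528 - 1*(-112) = 528 + 112 = 640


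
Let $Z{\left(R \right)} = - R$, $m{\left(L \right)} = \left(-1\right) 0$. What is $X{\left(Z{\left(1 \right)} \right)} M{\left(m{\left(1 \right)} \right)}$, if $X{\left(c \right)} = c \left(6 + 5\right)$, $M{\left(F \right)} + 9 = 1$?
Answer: $88$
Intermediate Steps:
$m{\left(L \right)} = 0$
$M{\left(F \right)} = -8$ ($M{\left(F \right)} = -9 + 1 = -8$)
$X{\left(c \right)} = 11 c$ ($X{\left(c \right)} = c 11 = 11 c$)
$X{\left(Z{\left(1 \right)} \right)} M{\left(m{\left(1 \right)} \right)} = 11 \left(\left(-1\right) 1\right) \left(-8\right) = 11 \left(-1\right) \left(-8\right) = \left(-11\right) \left(-8\right) = 88$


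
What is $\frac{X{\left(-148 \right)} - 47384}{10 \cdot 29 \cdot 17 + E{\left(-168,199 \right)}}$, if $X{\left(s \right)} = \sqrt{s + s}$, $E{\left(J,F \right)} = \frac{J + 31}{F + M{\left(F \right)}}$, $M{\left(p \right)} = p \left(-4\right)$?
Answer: $- \frac{28288248}{2943347} + \frac{1194 i \sqrt{74}}{2943347} \approx -9.6109 + 0.0034896 i$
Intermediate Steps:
$M{\left(p \right)} = - 4 p$
$E{\left(J,F \right)} = - \frac{31 + J}{3 F}$ ($E{\left(J,F \right)} = \frac{J + 31}{F - 4 F} = \frac{31 + J}{\left(-3\right) F} = \left(31 + J\right) \left(- \frac{1}{3 F}\right) = - \frac{31 + J}{3 F}$)
$X{\left(s \right)} = \sqrt{2} \sqrt{s}$ ($X{\left(s \right)} = \sqrt{2 s} = \sqrt{2} \sqrt{s}$)
$\frac{X{\left(-148 \right)} - 47384}{10 \cdot 29 \cdot 17 + E{\left(-168,199 \right)}} = \frac{\sqrt{2} \sqrt{-148} - 47384}{10 \cdot 29 \cdot 17 + \frac{-31 - -168}{3 \cdot 199}} = \frac{\sqrt{2} \cdot 2 i \sqrt{37} - 47384}{290 \cdot 17 + \frac{1}{3} \cdot \frac{1}{199} \left(-31 + 168\right)} = \frac{2 i \sqrt{74} - 47384}{4930 + \frac{1}{3} \cdot \frac{1}{199} \cdot 137} = \frac{-47384 + 2 i \sqrt{74}}{4930 + \frac{137}{597}} = \frac{-47384 + 2 i \sqrt{74}}{\frac{2943347}{597}} = \left(-47384 + 2 i \sqrt{74}\right) \frac{597}{2943347} = - \frac{28288248}{2943347} + \frac{1194 i \sqrt{74}}{2943347}$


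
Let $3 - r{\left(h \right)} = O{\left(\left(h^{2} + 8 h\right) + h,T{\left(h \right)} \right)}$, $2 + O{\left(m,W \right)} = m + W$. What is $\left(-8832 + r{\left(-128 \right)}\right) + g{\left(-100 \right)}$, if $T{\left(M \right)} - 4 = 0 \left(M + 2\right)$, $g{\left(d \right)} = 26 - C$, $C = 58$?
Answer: $-24095$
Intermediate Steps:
$g{\left(d \right)} = -32$ ($g{\left(d \right)} = 26 - 58 = -32$)
$T{\left(M \right)} = 4$ ($T{\left(M \right)} = 4 + 0 \left(M + 2\right) = 4 + 0 \left(2 + M\right) = 4 + 0 = 4$)
$O{\left(m,W \right)} = -2 + W + m$ ($O{\left(m,W \right)} = -2 + \left(m + W\right) = -2 + \left(W + m\right) = -2 + W + m$)
$r{\left(h \right)} = 1 - h^{2} - 9 h$ ($r{\left(h \right)} = 3 - \left(-2 + 4 + \left(\left(h^{2} + 8 h\right) + h\right)\right) = 3 - \left(-2 + 4 + \left(h^{2} + 9 h\right)\right) = 3 - \left(2 + h^{2} + 9 h\right) = 1 - h^{2} - 9 h$)
$\left(-8832 + r{\left(-128 \right)}\right) + g{\left(-100 \right)} = \left(-8832 + \left(1 - - 128 \left(9 - 128\right)\right)\right) - 32 = \left(-8832 + \left(1 - \left(-128\right) \left(-119\right)\right)\right) - 32 = \left(-8832 + \left(1 - 15232\right)\right) - 32 = \left(-8832 - 15231\right) - 32 = -24063 - 32 = -24095$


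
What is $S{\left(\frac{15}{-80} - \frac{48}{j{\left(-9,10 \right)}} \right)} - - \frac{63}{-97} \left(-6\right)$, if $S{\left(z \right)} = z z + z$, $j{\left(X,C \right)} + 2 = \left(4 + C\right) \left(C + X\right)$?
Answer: $\frac{428217}{24832} \approx 17.245$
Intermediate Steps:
$j{\left(X,C \right)} = -2 + \left(4 + C\right) \left(C + X\right)$
$S{\left(z \right)} = z + z^{2}$ ($S{\left(z \right)} = z^{2} + z = z + z^{2}$)
$S{\left(\frac{15}{-80} - \frac{48}{j{\left(-9,10 \right)}} \right)} - - \frac{63}{-97} \left(-6\right) = \left(\frac{15}{-80} - \frac{48}{-2 + 10^{2} + 4 \cdot 10 + 4 \left(-9\right) + 10 \left(-9\right)}\right) \left(1 + \left(\frac{15}{-80} - \frac{48}{-2 + 10^{2} + 4 \cdot 10 + 4 \left(-9\right) + 10 \left(-9\right)}\right)\right) - - \frac{63}{-97} \left(-6\right) = \left(15 \left(- \frac{1}{80}\right) - \frac{48}{-2 + 100 + 40 - 36 - 90}\right) \left(1 + \left(15 \left(- \frac{1}{80}\right) - \frac{48}{-2 + 100 + 40 - 36 - 90}\right)\right) - \left(-63\right) \left(- \frac{1}{97}\right) \left(-6\right) = \left(- \frac{3}{16} - \frac{48}{12}\right) \left(1 - \left(\frac{3}{16} + \frac{48}{12}\right)\right) - \frac{63}{97} \left(-6\right) = \left(- \frac{3}{16} - 4\right) \left(1 - \frac{67}{16}\right) - - \frac{378}{97} = \left(- \frac{3}{16} - 4\right) \left(1 - \frac{67}{16}\right) + \frac{378}{97} = - \frac{67 \left(1 - \frac{67}{16}\right)}{16} + \frac{378}{97} = \left(- \frac{67}{16}\right) \left(- \frac{51}{16}\right) + \frac{378}{97} = \frac{3417}{256} + \frac{378}{97} = \frac{428217}{24832}$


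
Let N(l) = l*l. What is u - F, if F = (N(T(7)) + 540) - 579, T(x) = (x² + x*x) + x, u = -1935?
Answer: -12921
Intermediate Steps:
T(x) = x + 2*x² (T(x) = (x² + x²) + x = 2*x² + x = x + 2*x²)
N(l) = l²
F = 10986 (F = ((7*(1 + 2*7))² + 540) - 579 = ((7*(1 + 14))² + 540) - 579 = ((7*15)² + 540) - 579 = (105² + 540) - 579 = (11025 + 540) - 579 = 11565 - 579 = 10986)
u - F = -1935 - 1*10986 = -1935 - 10986 = -12921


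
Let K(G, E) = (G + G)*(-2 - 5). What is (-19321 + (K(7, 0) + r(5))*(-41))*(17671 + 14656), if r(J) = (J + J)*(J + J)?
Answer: -627240781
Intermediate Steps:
K(G, E) = -14*G (K(G, E) = (2*G)*(-7) = -14*G)
r(J) = 4*J² (r(J) = (2*J)*(2*J) = 4*J²)
(-19321 + (K(7, 0) + r(5))*(-41))*(17671 + 14656) = (-19321 + (-14*7 + 4*5²)*(-41))*(17671 + 14656) = (-19321 + (-98 + 4*25)*(-41))*32327 = (-19321 + (-98 + 100)*(-41))*32327 = (-19321 + 2*(-41))*32327 = (-19321 - 82)*32327 = -19403*32327 = -627240781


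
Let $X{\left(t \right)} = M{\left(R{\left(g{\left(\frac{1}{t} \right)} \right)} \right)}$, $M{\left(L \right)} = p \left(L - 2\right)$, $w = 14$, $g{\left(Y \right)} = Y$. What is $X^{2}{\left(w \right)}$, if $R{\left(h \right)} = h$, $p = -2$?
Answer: $\frac{729}{49} \approx 14.878$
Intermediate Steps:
$M{\left(L \right)} = 4 - 2 L$ ($M{\left(L \right)} = - 2 \left(L - 2\right) = - 2 \left(-2 + L\right) = 4 - 2 L$)
$X{\left(t \right)} = 4 - \frac{2}{t}$
$X^{2}{\left(w \right)} = \left(4 - \frac{2}{14}\right)^{2} = \left(4 - \frac{1}{7}\right)^{2} = \left(\frac{27}{7}\right)^{2} = \frac{729}{49}$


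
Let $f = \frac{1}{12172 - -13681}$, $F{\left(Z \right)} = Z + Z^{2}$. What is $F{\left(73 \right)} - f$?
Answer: $\frac{139657905}{25853} \approx 5402.0$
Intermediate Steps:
$f = \frac{1}{25853}$ ($f = \frac{1}{12172 + 13681} = \frac{1}{25853} \approx 3.868 \cdot 10^{-5}$)
$F{\left(73 \right)} - f = 73 \left(1 + 73\right) - \frac{1}{25853} = 73 \cdot 74 - \frac{1}{25853} = 5402 - \frac{1}{25853} = \frac{139657905}{25853}$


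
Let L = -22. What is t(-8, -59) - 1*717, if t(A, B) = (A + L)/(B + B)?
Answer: -42288/59 ≈ -716.75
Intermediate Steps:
t(A, B) = (-22 + A)/(2*B) (t(A, B) = (A - 22)/(B + B) = (-22 + A)/((2*B)) = (-22 + A)*(1/(2*B)) = (-22 + A)/(2*B))
t(-8, -59) - 1*717 = (½)*(-22 - 8)/(-59) - 1*717 = (½)*(-1/59)*(-30) - 717 = 15/59 - 717 = -42288/59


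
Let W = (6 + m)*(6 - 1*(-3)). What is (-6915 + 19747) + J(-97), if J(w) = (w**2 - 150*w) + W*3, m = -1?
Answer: 36926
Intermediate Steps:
W = 45 (W = (6 - 1)*(6 - 1*(-3)) = 5*(6 + 3) = 5*9 = 45)
J(w) = 135 + w**2 - 150*w (J(w) = (w**2 - 150*w) + 45*3 = (w**2 - 150*w) + 135 = 135 + w**2 - 150*w)
(-6915 + 19747) + J(-97) = (-6915 + 19747) + (135 + (-97)**2 - 150*(-97)) = 12832 + (135 + 9409 + 14550) = 12832 + 24094 = 36926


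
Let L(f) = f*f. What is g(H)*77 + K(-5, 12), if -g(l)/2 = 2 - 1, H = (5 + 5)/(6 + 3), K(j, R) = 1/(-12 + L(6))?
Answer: -3695/24 ≈ -153.96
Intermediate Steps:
L(f) = f²
K(j, R) = 1/24 (K(j, R) = 1/(-12 + 6²) = 1/(-12 + 36) = 1/24)
H = 10/9 ≈ 1.1111
g(l) = -2 (g(l) = -2*(2 - 1) = -2*1 = -2)
g(H)*77 + K(-5, 12) = -2*77 + 1/24 = -154 + 1/24 = -3695/24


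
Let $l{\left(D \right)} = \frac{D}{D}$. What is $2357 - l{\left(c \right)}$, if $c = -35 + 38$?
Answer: $2356$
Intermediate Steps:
$c = 3$
$l{\left(D \right)} = 1$
$2357 - l{\left(c \right)} = 2357 - 1 = 2356$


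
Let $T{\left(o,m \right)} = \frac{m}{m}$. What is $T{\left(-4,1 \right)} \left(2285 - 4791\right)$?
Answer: $-2506$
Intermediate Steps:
$T{\left(o,m \right)} = 1$
$T{\left(-4,1 \right)} \left(2285 - 4791\right) = 1 \left(2285 - 4791\right) = 1 \left(-2506\right) = -2506$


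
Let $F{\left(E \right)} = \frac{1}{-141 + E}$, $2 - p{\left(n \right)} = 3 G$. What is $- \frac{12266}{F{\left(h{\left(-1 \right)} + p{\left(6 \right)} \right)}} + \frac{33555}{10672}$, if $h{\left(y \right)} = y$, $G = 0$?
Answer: $\frac{18326418835}{10672} \approx 1.7172 \cdot 10^{6}$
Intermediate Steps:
$p{\left(n \right)} = 2$ ($p{\left(n \right)} = 2 - 3 \cdot 0 = 2 - 0 = 2 + 0 = 2$)
$- \frac{12266}{F{\left(h{\left(-1 \right)} + p{\left(6 \right)} \right)}} + \frac{33555}{10672} = - \frac{12266}{\frac{1}{-141 + \left(-1 + 2\right)}} + \frac{33555}{10672} = - \frac{12266}{\frac{1}{-141 + 1}} + 33555 \cdot \frac{1}{10672} = - \frac{12266}{\frac{1}{-140}} + \frac{33555}{10672} = - \frac{12266}{- \frac{1}{140}} + \frac{33555}{10672} = \left(-12266\right) \left(-140\right) + \frac{33555}{10672} = 1717240 + \frac{33555}{10672} = \frac{18326418835}{10672}$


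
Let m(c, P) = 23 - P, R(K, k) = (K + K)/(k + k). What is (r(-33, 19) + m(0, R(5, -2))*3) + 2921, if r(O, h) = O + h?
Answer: 5967/2 ≈ 2983.5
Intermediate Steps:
R(K, k) = K/k (R(K, k) = (2*K)/((2*k)) = (2*K)*(1/(2*k)) = K/k)
(r(-33, 19) + m(0, R(5, -2))*3) + 2921 = ((-33 + 19) + (23 - 5/(-2))*3) + 2921 = (-14 + (23 - 5*(-1)/2)*3) + 2921 = (-14 + (23 - 1*(-5/2))*3) + 2921 = (-14 + (23 + 5/2)*3) + 2921 = (-14 + (51/2)*3) + 2921 = (-14 + 153/2) + 2921 = 125/2 + 2921 = 5967/2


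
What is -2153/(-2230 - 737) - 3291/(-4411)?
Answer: 19261280/13087437 ≈ 1.4717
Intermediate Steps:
-2153/(-2230 - 737) - 3291/(-4411) = -2153/(-2967) - 3291*(-1/4411) = -2153*(-1/2967) + 3291/4411 = 2153/2967 + 3291/4411 = 19261280/13087437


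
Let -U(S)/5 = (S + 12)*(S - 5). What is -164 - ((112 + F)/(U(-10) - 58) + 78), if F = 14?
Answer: -11195/46 ≈ -243.37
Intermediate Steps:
U(S) = -5*(-5 + S)*(12 + S) (U(S) = -5*(S + 12)*(S - 5) = -5*(12 + S)*(-5 + S) = -5*(-5 + S)*(12 + S))
-164 - ((112 + F)/(U(-10) - 58) + 78) = -164 - ((112 + 14)/((300 - 35*(-10) - 5*(-10)²) - 58) + 78) = -164 - (126/((300 + 350 - 5*100) - 58) + 78) = -164 - (126/((300 + 350 - 500) - 58) + 78) = -164 - (126/(150 - 58) + 78) = -164 - (126/92 + 78) = -164 - (126*(1/92) + 78) = -164 - (63/46 + 78) = -164 - 1*3651/46 = -164 - 3651/46 = -11195/46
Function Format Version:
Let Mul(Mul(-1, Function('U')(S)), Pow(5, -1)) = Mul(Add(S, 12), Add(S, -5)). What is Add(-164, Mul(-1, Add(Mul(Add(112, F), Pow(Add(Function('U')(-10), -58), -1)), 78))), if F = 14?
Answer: Rational(-11195, 46) ≈ -243.37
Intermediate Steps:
Function('U')(S) = Mul(-5, Add(-5, S), Add(12, S)) (Function('U')(S) = Mul(-5, Mul(Add(S, 12), Add(S, -5))) = Mul(-5, Mul(Add(12, S), Add(-5, S))) = Mul(-5, Mul(Add(-5, S), Add(12, S))) = Mul(-5, Add(-5, S), Add(12, S)))
Add(-164, Mul(-1, Add(Mul(Add(112, F), Pow(Add(Function('U')(-10), -58), -1)), 78))) = Add(-164, Mul(-1, Add(Mul(Add(112, 14), Pow(Add(Add(300, Mul(-35, -10), Mul(-5, Pow(-10, 2))), -58), -1)), 78))) = Add(-164, Mul(-1, Add(Mul(126, Pow(Add(Add(300, 350, Mul(-5, 100)), -58), -1)), 78))) = Add(-164, Mul(-1, Add(Mul(126, Pow(Add(Add(300, 350, -500), -58), -1)), 78))) = Add(-164, Mul(-1, Add(Mul(126, Pow(Add(150, -58), -1)), 78))) = Add(-164, Mul(-1, Add(Mul(126, Pow(92, -1)), 78))) = Add(-164, Mul(-1, Add(Mul(126, Rational(1, 92)), 78))) = Add(-164, Mul(-1, Add(Rational(63, 46), 78))) = Add(-164, Mul(-1, Rational(3651, 46))) = Add(-164, Rational(-3651, 46)) = Rational(-11195, 46)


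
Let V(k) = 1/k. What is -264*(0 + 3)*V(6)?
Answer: -132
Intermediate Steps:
-264*(0 + 3)*V(6) = -264*(0 + 3)/6 = -792/6 = -264*½ = -132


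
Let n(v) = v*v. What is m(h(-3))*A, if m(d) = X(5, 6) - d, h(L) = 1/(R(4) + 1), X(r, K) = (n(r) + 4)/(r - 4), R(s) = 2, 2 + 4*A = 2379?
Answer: 102211/6 ≈ 17035.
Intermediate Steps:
A = 2377/4 (A = -1/2 + (1/4)*2379 = -1/2 + 2379/4 = 2377/4 ≈ 594.25)
n(v) = v**2
X(r, K) = (4 + r**2)/(-4 + r) (X(r, K) = (r**2 + 4)/(r - 4) = (4 + r**2)/(-4 + r))
h(L) = 1/3 (h(L) = 1/(2 + 1) = 1/3)
m(d) = 29 - d (m(d) = (4 + 5**2)/(-4 + 5) - d = (4 + 25)/1 - d = 1*29 - d = 29 - d)
m(h(-3))*A = (29 - 1*1/3)*(2377/4) = (29 - 1/3)*(2377/4) = (86/3)*(2377/4) = 102211/6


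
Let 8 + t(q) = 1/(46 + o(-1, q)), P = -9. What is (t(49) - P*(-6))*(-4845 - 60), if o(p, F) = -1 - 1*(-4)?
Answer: 14896485/49 ≈ 3.0401e+5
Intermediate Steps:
o(p, F) = 3 (o(p, F) = -1 + 4 = 3)
t(q) = -391/49 (t(q) = -8 + 1/(46 + 3) = -8 + 1/49 = -391/49)
(t(49) - P*(-6))*(-4845 - 60) = (-391/49 - 1*(-9)*(-6))*(-4845 - 60) = (-391/49 + 9*(-6))*(-4905) = (-391/49 - 54)*(-4905) = -3037/49*(-4905) = 14896485/49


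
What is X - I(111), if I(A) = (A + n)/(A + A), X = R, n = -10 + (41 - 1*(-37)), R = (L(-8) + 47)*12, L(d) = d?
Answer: 103717/222 ≈ 467.19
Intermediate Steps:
R = 468 (R = (-8 + 47)*12 = 39*12 = 468)
n = 68 (n = -10 + (41 + 37) = -10 + 78 = 68)
X = 468
I(A) = (68 + A)/(2*A) (I(A) = (A + 68)/(A + A) = (68 + A)/((2*A)) = (68 + A)*(1/(2*A)) = (68 + A)/(2*A))
X - I(111) = 468 - (68 + 111)/(2*111) = 468 - 179/(2*111) = 468 - 1*179/222 = 468 - 179/222 = 103717/222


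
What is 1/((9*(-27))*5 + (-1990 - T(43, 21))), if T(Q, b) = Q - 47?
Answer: -1/3201 ≈ -0.00031240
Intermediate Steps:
T(Q, b) = -47 + Q
1/((9*(-27))*5 + (-1990 - T(43, 21))) = 1/((9*(-27))*5 + (-1990 - (-47 + 43))) = 1/(-243*5 + (-1990 - 1*(-4))) = 1/(-1215 + (-1990 + 4)) = 1/(-1215 - 1986) = 1/(-3201) = -1/3201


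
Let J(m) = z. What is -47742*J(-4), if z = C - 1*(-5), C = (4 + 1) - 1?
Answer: -429678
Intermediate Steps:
C = 4 (C = 5 - 1 = 4)
z = 9 (z = 4 - 1*(-5) = 4 + 5 = 9)
J(m) = 9
-47742*J(-4) = -47742*9 = -429678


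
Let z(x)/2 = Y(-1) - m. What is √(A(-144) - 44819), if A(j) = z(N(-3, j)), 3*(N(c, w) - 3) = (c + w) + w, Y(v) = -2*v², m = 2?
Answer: I*√44827 ≈ 211.72*I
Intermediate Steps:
N(c, w) = 3 + c/3 + 2*w/3 (N(c, w) = 3 + ((c + w) + w)/3 = 3 + (c + 2*w)/3 = 3 + (c/3 + 2*w/3) = 3 + c/3 + 2*w/3)
z(x) = -8 (z(x) = 2*(-2*(-1)² - 1*2) = 2*(-2*1 - 2) = 2*(-2 - 2) = 2*(-4) = -8)
A(j) = -8
√(A(-144) - 44819) = √(-8 - 44819) = √(-44827) = I*√44827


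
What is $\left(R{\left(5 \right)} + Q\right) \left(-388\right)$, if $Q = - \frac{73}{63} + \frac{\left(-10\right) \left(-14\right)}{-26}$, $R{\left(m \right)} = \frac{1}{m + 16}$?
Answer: $\frac{294880}{117} \approx 2520.3$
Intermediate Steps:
$R{\left(m \right)} = \frac{1}{16 + m}$
$Q = - \frac{5359}{819}$ ($Q = \left(-73\right) \frac{1}{63} + 140 \left(- \frac{1}{26}\right) = - \frac{73}{63} - \frac{70}{13} = - \frac{5359}{819} \approx -6.5433$)
$\left(R{\left(5 \right)} + Q\right) \left(-388\right) = \left(\frac{1}{16 + 5} - \frac{5359}{819}\right) \left(-388\right) = \left(\frac{1}{21} - \frac{5359}{819}\right) \left(-388\right) = \left(- \frac{760}{117}\right) \left(-388\right) = \frac{294880}{117}$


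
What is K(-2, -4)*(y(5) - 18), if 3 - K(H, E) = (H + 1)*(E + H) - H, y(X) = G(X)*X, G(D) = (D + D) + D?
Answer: -285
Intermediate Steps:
G(D) = 3*D (G(D) = 2*D + D = 3*D)
y(X) = 3*X**2 (y(X) = (3*X)*X = 3*X**2)
K(H, E) = 3 + H - (1 + H)*(E + H) (K(H, E) = 3 - ((H + 1)*(E + H) - H) = 3 - ((1 + H)*(E + H) - H) = 3 - (-H + (1 + H)*(E + H)) = 3 + (H - (1 + H)*(E + H)) = 3 + H - (1 + H)*(E + H))
K(-2, -4)*(y(5) - 18) = (3 - 1*(-4) - 1*(-2)**2 - 1*(-4)*(-2))*(3*5**2 - 18) = (3 + 4 - 1*4 - 8)*(3*25 - 18) = (3 + 4 - 4 - 8)*(75 - 18) = -5*57 = -285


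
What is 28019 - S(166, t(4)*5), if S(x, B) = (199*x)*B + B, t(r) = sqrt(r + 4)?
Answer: 28019 - 330350*sqrt(2) ≈ -4.3917e+5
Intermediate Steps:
t(r) = sqrt(4 + r)
S(x, B) = B + 199*B*x (S(x, B) = 199*B*x + B = B + 199*B*x)
28019 - S(166, t(4)*5) = 28019 - sqrt(4 + 4)*5*(1 + 199*166) = 28019 - sqrt(8)*5*(1 + 33034) = 28019 - (2*sqrt(2))*5*33035 = 28019 - 10*sqrt(2)*33035 = 28019 - 330350*sqrt(2)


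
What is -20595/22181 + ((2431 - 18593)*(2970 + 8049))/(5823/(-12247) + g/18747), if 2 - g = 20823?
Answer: 453471403723638247551/4038700598404 ≈ 1.1228e+8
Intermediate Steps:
g = -20821 (g = 2 - 1*20823 = 2 - 20823 = -20821)
-20595/22181 + ((2431 - 18593)*(2970 + 8049))/(5823/(-12247) + g/18747) = -20595/22181 + ((2431 - 18593)*(2970 + 8049))/(5823/(-12247) - 20821/18747) = -20595*1/22181 + (-16162*11019)/(5823*(-1/12247) - 20821*1/18747) = -20595/22181 - 178089078/(-5823/12247 - 20821/18747) = -20595/22181 - 178089078/(-364158568/229594509) = -20595/22181 - 178089078*(-229594509/364158568) = -20595/22181 + 20444137210836351/182079284 = 453471403723638247551/4038700598404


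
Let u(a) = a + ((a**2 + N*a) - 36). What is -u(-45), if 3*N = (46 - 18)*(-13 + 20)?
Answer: 996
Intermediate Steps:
N = 196/3 (N = ((46 - 18)*(-13 + 20))/3 = (28*7)/3 = (1/3)*196 = 196/3 ≈ 65.333)
u(a) = -36 + a**2 + 199*a/3 (u(a) = a + ((a**2 + 196*a/3) - 36) = a + (-36 + a**2 + 196*a/3) = -36 + a**2 + 199*a/3)
-u(-45) = -(-36 + (-45)**2 + (199/3)*(-45)) = -(-36 + 2025 - 2985) = -1*(-996) = 996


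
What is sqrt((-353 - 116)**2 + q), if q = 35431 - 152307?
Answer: sqrt(103085) ≈ 321.07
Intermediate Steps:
q = -116876
sqrt((-353 - 116)**2 + q) = sqrt((-353 - 116)**2 - 116876) = sqrt((-469)**2 - 116876) = sqrt(219961 - 116876) = sqrt(103085)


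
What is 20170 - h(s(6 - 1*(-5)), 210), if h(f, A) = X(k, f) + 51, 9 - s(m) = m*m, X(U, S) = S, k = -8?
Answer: 20231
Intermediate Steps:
s(m) = 9 - m**2 (s(m) = 9 - m*m = 9 - m**2)
h(f, A) = 51 + f (h(f, A) = f + 51 = 51 + f)
20170 - h(s(6 - 1*(-5)), 210) = 20170 - (51 + (9 - (6 - 1*(-5))**2)) = 20170 - (51 + (9 - (6 + 5)**2)) = 20170 - (51 + (9 - 1*11**2)) = 20170 - (51 + (9 - 1*121)) = 20170 - (51 + (9 - 121)) = 20170 - (51 - 112) = 20170 - 1*(-61) = 20170 + 61 = 20231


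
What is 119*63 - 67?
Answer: 7430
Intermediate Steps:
119*63 - 67 = 7497 - 67 = 7430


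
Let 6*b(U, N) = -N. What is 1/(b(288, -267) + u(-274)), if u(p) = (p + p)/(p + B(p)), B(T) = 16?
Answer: 258/12029 ≈ 0.021448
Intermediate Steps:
b(U, N) = -N/6 (b(U, N) = (-N)/6 = -N/6)
u(p) = 2*p/(16 + p) (u(p) = (p + p)/(p + 16) = (2*p)/(16 + p) = 2*p/(16 + p))
1/(b(288, -267) + u(-274)) = 1/(-⅙*(-267) + 2*(-274)/(16 - 274)) = 1/(89/2 + 2*(-274)/(-258)) = 1/(89/2 + 2*(-274)*(-1/258)) = 1/(89/2 + 274/129) = 1/(12029/258) = 258/12029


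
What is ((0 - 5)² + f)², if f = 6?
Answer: 961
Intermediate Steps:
((0 - 5)² + f)² = ((0 - 5)² + 6)² = ((-5)² + 6)² = (25 + 6)² = 31² = 961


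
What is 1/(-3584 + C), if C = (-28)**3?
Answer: -1/25536 ≈ -3.9160e-5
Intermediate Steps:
C = -21952
1/(-3584 + C) = 1/(-3584 - 21952) = 1/(-25536) = -1/25536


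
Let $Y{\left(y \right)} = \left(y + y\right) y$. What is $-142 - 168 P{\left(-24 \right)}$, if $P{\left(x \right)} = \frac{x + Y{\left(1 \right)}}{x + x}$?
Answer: $-219$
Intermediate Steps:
$Y{\left(y \right)} = 2 y^{2}$ ($Y{\left(y \right)} = 2 y y = 2 y^{2}$)
$P{\left(x \right)} = \frac{2 + x}{2 x}$ ($P{\left(x \right)} = \frac{x + 2 \cdot 1^{2}}{x + x} = \frac{x + 2 \cdot 1}{2 x} = \left(x + 2\right) \frac{1}{2 x} = \left(2 + x\right) \frac{1}{2 x} = \frac{2 + x}{2 x}$)
$-142 - 168 P{\left(-24 \right)} = -142 - 168 \frac{2 - 24}{2 \left(-24\right)} = -142 - 168 \cdot \frac{1}{2} \left(- \frac{1}{24}\right) \left(-22\right) = -142 - 77 = -219$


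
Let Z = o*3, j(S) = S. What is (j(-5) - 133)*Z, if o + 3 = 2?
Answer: 414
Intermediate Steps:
o = -1 (o = -3 + 2 = -1)
Z = -3 (Z = -1*3 = -3)
(j(-5) - 133)*Z = (-5 - 133)*(-3) = -138*(-3) = 414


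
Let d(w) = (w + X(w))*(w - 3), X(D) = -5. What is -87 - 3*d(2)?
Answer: -96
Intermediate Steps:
d(w) = (-5 + w)*(-3 + w) (d(w) = (w - 5)*(w - 3) = (-5 + w)*(-3 + w))
-87 - 3*d(2) = -87 - 3*(15 + 2² - 8*2) = -87 - 3*(15 + 4 - 16) = -87 - 3*3 = -87 - 9 = -96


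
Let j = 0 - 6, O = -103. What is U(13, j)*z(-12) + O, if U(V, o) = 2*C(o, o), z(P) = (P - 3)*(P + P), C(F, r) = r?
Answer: -4423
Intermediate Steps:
z(P) = 2*P*(-3 + P) (z(P) = (-3 + P)*(2*P) = 2*P*(-3 + P))
j = -6
U(V, o) = 2*o
U(13, j)*z(-12) + O = (2*(-6))*(2*(-12)*(-3 - 12)) - 103 = -24*(-12)*(-15) - 103 = -12*360 - 103 = -4320 - 103 = -4423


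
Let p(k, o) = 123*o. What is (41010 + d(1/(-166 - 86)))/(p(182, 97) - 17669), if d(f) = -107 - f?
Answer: -542503/76104 ≈ -7.1284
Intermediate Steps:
(41010 + d(1/(-166 - 86)))/(p(182, 97) - 17669) = (41010 + (-107 - 1/(-166 - 86)))/(123*97 - 17669) = (41010 + (-107 - 1/(-252)))/(11931 - 17669) = (41010 + (-107 - 1*(-1/252)))/(-5738) = (41010 + (-107 + 1/252))*(-1/5738) = (41010 - 26963/252)*(-1/5738) = (10307557/252)*(-1/5738) = -542503/76104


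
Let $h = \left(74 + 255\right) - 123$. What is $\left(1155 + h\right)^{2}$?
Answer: $1852321$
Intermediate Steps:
$h = 206$ ($h = 329 - 123 = 206$)
$\left(1155 + h\right)^{2} = \left(1155 + 206\right)^{2} = 1361^{2} = 1852321$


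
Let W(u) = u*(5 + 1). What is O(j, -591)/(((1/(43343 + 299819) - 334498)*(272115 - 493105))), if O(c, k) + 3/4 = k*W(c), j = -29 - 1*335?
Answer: 295289356771/16911186480765500 ≈ 1.7461e-5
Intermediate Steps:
j = -364 (j = -29 - 335 = -364)
W(u) = 6*u (W(u) = u*6 = 6*u)
O(c, k) = -3/4 + 6*c*k (O(c, k) = -3/4 + k*(6*c) = -3/4 + 6*c*k)
O(j, -591)/(((1/(43343 + 299819) - 334498)*(272115 - 493105))) = (-3/4 + 6*(-364)*(-591))/(((1/(43343 + 299819) - 334498)*(272115 - 493105))) = (-3/4 + 1290744)/(((1/343162 - 334498)*(-220990))) = 5162973/(4*(((1/343162 - 334498)*(-220990)))) = 5162973/(4*((-114787002675/343162*(-220990)))) = 5162973/(4*(12683389860574125/171581)) = (5162973/4)*(171581/12683389860574125) = 295289356771/16911186480765500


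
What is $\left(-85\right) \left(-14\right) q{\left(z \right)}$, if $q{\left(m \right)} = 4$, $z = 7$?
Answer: $4760$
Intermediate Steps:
$\left(-85\right) \left(-14\right) q{\left(z \right)} = \left(-85\right) \left(-14\right) 4 = 1190 \cdot 4 = 4760$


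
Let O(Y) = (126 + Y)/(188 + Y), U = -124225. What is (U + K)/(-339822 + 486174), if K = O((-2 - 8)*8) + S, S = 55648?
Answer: -3703135/7903008 ≈ -0.46857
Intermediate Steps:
O(Y) = (126 + Y)/(188 + Y)
K = 3005015/54 (K = (126 + (-2 - 8)*8)/(188 + (-2 - 8)*8) + 55648 = (126 - 10*8)/(188 - 10*8) + 55648 = (126 - 80)/(188 - 80) + 55648 = 46/108 + 55648 = (1/108)*46 + 55648 = 23/54 + 55648 = 3005015/54 ≈ 55648.)
(U + K)/(-339822 + 486174) = (-124225 + 3005015/54)/(-339822 + 486174) = -3703135/54/146352 = -3703135/54*1/146352 = -3703135/7903008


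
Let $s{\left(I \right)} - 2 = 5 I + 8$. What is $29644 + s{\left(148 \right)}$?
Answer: $30394$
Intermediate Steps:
$s{\left(I \right)} = 10 + 5 I$ ($s{\left(I \right)} = 2 + \left(5 I + 8\right) = 2 + \left(8 + 5 I\right) = 10 + 5 I$)
$29644 + s{\left(148 \right)} = 29644 + \left(10 + 5 \cdot 148\right) = 29644 + \left(10 + 740\right) = 29644 + 750 = 30394$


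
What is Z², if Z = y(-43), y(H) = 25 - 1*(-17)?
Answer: 1764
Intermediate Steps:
y(H) = 42 (y(H) = 25 + 17 = 42)
Z = 42
Z² = 42² = 1764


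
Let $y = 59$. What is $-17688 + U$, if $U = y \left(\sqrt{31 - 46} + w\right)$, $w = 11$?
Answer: $-17039 + 59 i \sqrt{15} \approx -17039.0 + 228.51 i$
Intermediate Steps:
$U = 649 + 59 i \sqrt{15}$ ($U = 59 \left(\sqrt{31 - 46} + 11\right) = 59 \left(\sqrt{-15} + 11\right) = 59 \left(i \sqrt{15} + 11\right) = 59 \left(11 + i \sqrt{15}\right) = 649 + 59 i \sqrt{15} \approx 649.0 + 228.51 i$)
$-17688 + U = -17688 + \left(649 + 59 i \sqrt{15}\right) = -17039 + 59 i \sqrt{15}$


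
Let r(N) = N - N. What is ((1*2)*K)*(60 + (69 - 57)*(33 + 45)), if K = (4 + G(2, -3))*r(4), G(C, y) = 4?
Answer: 0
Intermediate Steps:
r(N) = 0
K = 0 (K = (4 + 4)*0 = 8*0 = 0)
((1*2)*K)*(60 + (69 - 57)*(33 + 45)) = ((1*2)*0)*(60 + (69 - 57)*(33 + 45)) = (2*0)*(60 + 12*78) = 0*(60 + 936) = 0*996 = 0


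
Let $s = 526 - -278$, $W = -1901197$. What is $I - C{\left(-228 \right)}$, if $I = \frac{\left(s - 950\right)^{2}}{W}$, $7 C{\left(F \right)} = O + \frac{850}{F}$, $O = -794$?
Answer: $\frac{9098934011}{79850274} \approx 113.95$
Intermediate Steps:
$s = 804$ ($s = 526 + 278 = 804$)
$C{\left(F \right)} = - \frac{794}{7} + \frac{850}{7 F}$ ($C{\left(F \right)} = \frac{-794 + \frac{850}{F}}{7} = - \frac{794}{7} + \frac{850}{7 F}$)
$I = - \frac{21316}{1901197}$ ($I = \frac{\left(804 - 950\right)^{2}}{-1901197} = \left(-146\right)^{2} \left(- \frac{1}{1901197}\right) = 21316 \left(- \frac{1}{1901197}\right) = - \frac{21316}{1901197} \approx -0.011212$)
$I - C{\left(-228 \right)} = - \frac{21316}{1901197} - \frac{2 \left(425 - -90516\right)}{7 \left(-228\right)} = - \frac{21316}{1901197} - \frac{2}{7} \left(- \frac{1}{228}\right) \left(425 + 90516\right) = - \frac{21316}{1901197} - \frac{2}{7} \left(- \frac{1}{228}\right) 90941 = - \frac{21316}{1901197} - - \frac{90941}{798} = - \frac{21316}{1901197} + \frac{90941}{798} = \frac{9098934011}{79850274}$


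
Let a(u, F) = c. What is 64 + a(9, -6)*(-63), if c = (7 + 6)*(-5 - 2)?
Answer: 5797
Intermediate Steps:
c = -91 (c = 13*(-7) = -91)
a(u, F) = -91
64 + a(9, -6)*(-63) = 64 - 91*(-63) = 64 + 5733 = 5797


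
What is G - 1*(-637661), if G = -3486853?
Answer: -2849192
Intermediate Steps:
G - 1*(-637661) = -3486853 - 1*(-637661) = -3486853 + 637661 = -2849192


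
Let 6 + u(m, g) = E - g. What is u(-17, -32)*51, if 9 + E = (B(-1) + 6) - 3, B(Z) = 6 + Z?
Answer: 1275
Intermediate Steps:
E = -1 (E = -9 + (((6 - 1) + 6) - 3) = -9 + ((5 + 6) - 3) = -9 + (11 - 3) = -9 + 8 = -1)
u(m, g) = -7 - g (u(m, g) = -6 + (-1 - g) = -7 - g)
u(-17, -32)*51 = (-7 - 1*(-32))*51 = (-7 + 32)*51 = 25*51 = 1275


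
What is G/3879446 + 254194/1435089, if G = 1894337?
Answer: 3704674087517/5567350280694 ≈ 0.66543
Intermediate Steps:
G/3879446 + 254194/1435089 = 1894337/3879446 + 254194/1435089 = 3704674087517/5567350280694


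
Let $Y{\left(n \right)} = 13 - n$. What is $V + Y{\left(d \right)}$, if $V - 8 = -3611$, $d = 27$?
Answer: $-3617$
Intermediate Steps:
$V = -3603$ ($V = 8 - 3611 = -3603$)
$V + Y{\left(d \right)} = -3603 + \left(13 - 27\right) = -3603 - 14 = -3617$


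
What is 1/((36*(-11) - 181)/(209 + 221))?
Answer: -430/577 ≈ -0.74523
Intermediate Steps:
1/((36*(-11) - 181)/(209 + 221)) = 1/((-396 - 181)/430) = 1/(-577*1/430) = 1/(-577/430) = -430/577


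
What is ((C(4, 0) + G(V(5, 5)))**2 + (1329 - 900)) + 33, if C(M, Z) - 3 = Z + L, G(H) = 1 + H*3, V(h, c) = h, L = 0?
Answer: 823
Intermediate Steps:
G(H) = 1 + 3*H
C(M, Z) = 3 + Z (C(M, Z) = 3 + (Z + 0) = 3 + Z)
((C(4, 0) + G(V(5, 5)))**2 + (1329 - 900)) + 33 = (((3 + 0) + (1 + 3*5))**2 + (1329 - 900)) + 33 = ((3 + (1 + 15))**2 + 429) + 33 = ((3 + 16)**2 + 429) + 33 = (19**2 + 429) + 33 = (361 + 429) + 33 = 790 + 33 = 823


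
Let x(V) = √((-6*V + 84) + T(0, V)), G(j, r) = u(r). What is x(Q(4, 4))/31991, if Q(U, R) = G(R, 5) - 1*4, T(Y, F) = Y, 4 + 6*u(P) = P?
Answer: √107/31991 ≈ 0.00032334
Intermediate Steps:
u(P) = -⅔ + P/6
G(j, r) = -⅔ + r/6
Q(U, R) = -23/6 (Q(U, R) = (-⅔ + (⅙)*5) - 1*4 = (-⅔ + ⅚) - 4 = ⅙ - 4 = -23/6)
x(V) = √(84 - 6*V) (x(V) = √((-6*V + 84) + 0) = √((84 - 6*V) + 0) = √(84 - 6*V))
x(Q(4, 4))/31991 = √(84 - 6*(-23/6))/31991 = √(84 + 23)*(1/31991) = √107*(1/31991) = √107/31991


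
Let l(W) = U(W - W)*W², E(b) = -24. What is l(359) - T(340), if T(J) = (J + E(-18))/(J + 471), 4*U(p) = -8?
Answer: -209045298/811 ≈ -2.5776e+5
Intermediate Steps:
U(p) = -2 (U(p) = (¼)*(-8) = -2)
T(J) = (-24 + J)/(471 + J) (T(J) = (J - 24)/(J + 471) = (-24 + J)/(471 + J))
l(W) = -2*W²
l(359) - T(340) = -2*359² - (-24 + 340)/(471 + 340) = -2*128881 - 316/811 = -257762 - 316/811 = -209045298/811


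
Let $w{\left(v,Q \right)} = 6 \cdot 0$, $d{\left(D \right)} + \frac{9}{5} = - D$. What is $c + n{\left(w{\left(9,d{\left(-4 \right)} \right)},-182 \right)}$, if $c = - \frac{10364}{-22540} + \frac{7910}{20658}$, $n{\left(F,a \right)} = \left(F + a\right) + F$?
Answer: $- \frac{10544063666}{58203915} \approx -181.16$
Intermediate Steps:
$d{\left(D \right)} = - \frac{9}{5} - D$
$w{\left(v,Q \right)} = 0$
$n{\left(F,a \right)} = a + 2 F$
$c = \frac{49048864}{58203915}$ ($c = \left(-10364\right) \left(- \frac{1}{22540}\right) + 7910 \cdot \frac{1}{20658} = \frac{2591}{5635} + \frac{3955}{10329} = \frac{49048864}{58203915} \approx 0.84271$)
$c + n{\left(w{\left(9,d{\left(-4 \right)} \right)},-182 \right)} = \frac{49048864}{58203915} + \left(-182 + 2 \cdot 0\right) = \frac{49048864}{58203915} + \left(-182 + 0\right) = \frac{49048864}{58203915} - 182 = - \frac{10544063666}{58203915}$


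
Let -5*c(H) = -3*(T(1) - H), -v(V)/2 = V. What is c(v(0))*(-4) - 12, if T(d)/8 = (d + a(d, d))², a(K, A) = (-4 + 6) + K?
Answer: -1596/5 ≈ -319.20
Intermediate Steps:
a(K, A) = 2 + K
v(V) = -2*V
T(d) = 8*(2 + 2*d)² (T(d) = 8*(d + (2 + d))² = 8*(2 + 2*d)²)
c(H) = 384/5 - 3*H/5 (c(H) = -(-3)*(32*(1 + 1)² - H)/5 = -(-3)*(32*2² - H)/5 = -(-3)*(32*4 - H)/5 = -(-3)*(128 - H)/5 = -(-384 + 3*H)/5 = 384/5 - 3*H/5)
c(v(0))*(-4) - 12 = (384/5 - (-6)*0/5)*(-4) - 12 = (384/5 - ⅗*0)*(-4) - 12 = (384/5 + 0)*(-4) - 12 = (384/5)*(-4) - 12 = -1536/5 - 12 = -1596/5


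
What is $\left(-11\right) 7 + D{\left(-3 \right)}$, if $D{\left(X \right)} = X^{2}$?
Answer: $-68$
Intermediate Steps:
$\left(-11\right) 7 + D{\left(-3 \right)} = \left(-11\right) 7 + \left(-3\right)^{2} = -77 + 9 = -68$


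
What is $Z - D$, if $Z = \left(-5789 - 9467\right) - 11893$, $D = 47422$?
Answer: $-74571$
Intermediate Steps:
$Z = -27149$ ($Z = -15256 - 11893 = -27149$)
$Z - D = -27149 - 47422 = -74571$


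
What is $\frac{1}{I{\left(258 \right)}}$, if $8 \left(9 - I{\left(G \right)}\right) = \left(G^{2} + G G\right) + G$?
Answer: $- \frac{4}{66657} \approx -6.0009 \cdot 10^{-5}$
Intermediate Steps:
$I{\left(G \right)} = 9 - \frac{G^{2}}{4} - \frac{G}{8}$ ($I{\left(G \right)} = 9 - \frac{\left(G^{2} + G G\right) + G}{8} = 9 - \frac{\left(G^{2} + G^{2}\right) + G}{8} = 9 - \frac{2 G^{2} + G}{8} = 9 - \frac{G + 2 G^{2}}{8} = 9 - \left(\frac{G^{2}}{4} + \frac{G}{8}\right) = 9 - \frac{G^{2}}{4} - \frac{G}{8}$)
$\frac{1}{I{\left(258 \right)}} = \frac{1}{9 - \frac{258^{2}}{4} - \frac{129}{4}} = \frac{1}{9 - 16641 - \frac{129}{4}} = \frac{1}{- \frac{66657}{4}} = - \frac{4}{66657}$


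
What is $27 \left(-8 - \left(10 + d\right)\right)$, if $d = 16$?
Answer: $-918$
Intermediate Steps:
$27 \left(-8 - \left(10 + d\right)\right) = 27 \left(-8 - 26\right) = 27 \left(-34\right) = -918$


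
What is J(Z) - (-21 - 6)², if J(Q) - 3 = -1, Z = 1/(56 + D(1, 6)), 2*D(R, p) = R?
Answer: -727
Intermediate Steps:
D(R, p) = R/2
Z = 2/113 (Z = 1/(56 + (½)*1) = 1/(56 + ½) = 1/(113/2) = 2/113 ≈ 0.017699)
J(Q) = 2 (J(Q) = 3 - 1 = 2)
J(Z) - (-21 - 6)² = 2 - (-21 - 6)² = 2 - 1*(-27)² = 2 - 1*729 = 2 - 729 = -727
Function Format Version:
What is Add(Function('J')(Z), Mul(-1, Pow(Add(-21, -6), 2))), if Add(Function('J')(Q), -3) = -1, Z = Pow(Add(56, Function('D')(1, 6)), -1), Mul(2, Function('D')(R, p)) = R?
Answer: -727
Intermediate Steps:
Function('D')(R, p) = Mul(Rational(1, 2), R)
Z = Rational(2, 113) (Z = Pow(Add(56, Mul(Rational(1, 2), 1)), -1) = Pow(Add(56, Rational(1, 2)), -1) = Pow(Rational(113, 2), -1) = Rational(2, 113) ≈ 0.017699)
Function('J')(Q) = 2 (Function('J')(Q) = Add(3, -1) = 2)
Add(Function('J')(Z), Mul(-1, Pow(Add(-21, -6), 2))) = Add(2, Mul(-1, Pow(Add(-21, -6), 2))) = Add(2, Mul(-1, Pow(-27, 2))) = Add(2, Mul(-1, 729)) = Add(2, -729) = -727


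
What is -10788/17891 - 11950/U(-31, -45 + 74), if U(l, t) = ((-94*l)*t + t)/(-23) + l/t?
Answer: 58074131743/21936405574 ≈ 2.6474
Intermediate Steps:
U(l, t) = -t/23 + l/t + 94*l*t/23 (U(l, t) = (-94*l*t + t)*(-1/23) + l/t = (t - 94*l*t)*(-1/23) + l/t = (-t/23 + 94*l*t/23) + l/t = -t/23 + l/t + 94*l*t/23)
-10788/17891 - 11950/U(-31, -45 + 74) = -10788/17891 - 11950*(-45 + 74)/(-31 + (-45 + 74)²*(-1 + 94*(-31))/23) = -10788*1/17891 - 11950*29/(-31 + (1/23)*29²*(-1 - 2914)) = -10788/17891 - 11950*29/(-31 + (1/23)*841*(-2915)) = -10788/17891 - 11950*29/(-31 - 2451515/23) = -10788/17891 - 11950/((1/29)*(-2452228/23)) = -10788/17891 - 11950/(-2452228/667) = -10788/17891 - 11950*(-667/2452228) = -10788/17891 + 3985325/1226114 = 58074131743/21936405574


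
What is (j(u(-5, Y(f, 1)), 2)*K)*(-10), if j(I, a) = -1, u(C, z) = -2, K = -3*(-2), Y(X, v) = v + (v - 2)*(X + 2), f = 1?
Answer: 60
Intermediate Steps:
Y(X, v) = v + (-2 + v)*(2 + X)
K = 6
(j(u(-5, Y(f, 1)), 2)*K)*(-10) = -1*6*(-10) = -6*(-10) = 60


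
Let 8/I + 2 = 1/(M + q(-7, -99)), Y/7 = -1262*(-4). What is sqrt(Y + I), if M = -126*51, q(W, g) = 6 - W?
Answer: 12*sqrt(40369737269)/12827 ≈ 187.97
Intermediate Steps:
M = -6426
Y = 35336 (Y = 7*(-1262*(-4)) = 7*5048 = 35336)
I = -51304/12827 (I = 8/(-2 + 1/(-6426 + (6 - 1*(-7)))) = 8/(-2 + 1/(-6426 + (6 + 7))) = 8/(-2 + 1/(-6426 + 13)) = 8/(-2 + 1/(-6413)) = 8/(-2 - 1/6413) = 8/(-12827/6413) = 8*(-6413/12827) = -51304/12827 ≈ -3.9997)
sqrt(Y + I) = sqrt(35336 - 51304/12827) = sqrt(453203568/12827) = 12*sqrt(40369737269)/12827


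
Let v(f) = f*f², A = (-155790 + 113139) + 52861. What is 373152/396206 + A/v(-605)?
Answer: 8262864602074/8773788719575 ≈ 0.94177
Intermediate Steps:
A = 10210 (A = -42651 + 52861 = 10210)
v(f) = f³
373152/396206 + A/v(-605) = 373152/396206 + 10210/((-605)³) = 373152*(1/396206) + 10210/(-221445125) = 186576/198103 + 10210*(-1/221445125) = 186576/198103 - 2042/44289025 = 8262864602074/8773788719575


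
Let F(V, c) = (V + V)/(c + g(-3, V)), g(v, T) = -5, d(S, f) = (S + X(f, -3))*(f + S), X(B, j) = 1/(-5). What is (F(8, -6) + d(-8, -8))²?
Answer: 50922496/3025 ≈ 16834.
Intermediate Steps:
X(B, j) = -⅕
d(S, f) = (-⅕ + S)*(S + f) (d(S, f) = (S - ⅕)*(f + S) = (-⅕ + S)*(S + f))
F(V, c) = 2*V/(-5 + c) (F(V, c) = (V + V)/(c - 5) = (2*V)/(-5 + c) = 2*V/(-5 + c))
(F(8, -6) + d(-8, -8))² = (2*8/(-5 - 6) + ((-8)² - ⅕*(-8) - ⅕*(-8) - 8*(-8)))² = (2*8/(-11) + (64 + 8/5 + 8/5 + 64))² = (2*8*(-1/11) + 656/5)² = (-16/11 + 656/5)² = (7136/55)² = 50922496/3025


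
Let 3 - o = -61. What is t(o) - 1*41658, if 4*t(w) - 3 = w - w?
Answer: -166629/4 ≈ -41657.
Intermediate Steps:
o = 64 (o = 3 - 1*(-61) = 3 + 61 = 64)
t(w) = ¾ (t(w) = ¾ + (w - w)/4 = ¾ + (¼)*0 = ¾ + 0 = ¾)
t(o) - 1*41658 = ¾ - 1*41658 = ¾ - 41658 = -166629/4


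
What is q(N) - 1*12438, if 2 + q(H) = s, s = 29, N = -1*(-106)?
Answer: -12411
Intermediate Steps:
N = 106
q(H) = 27 (q(H) = -2 + 29 = 27)
q(N) - 1*12438 = 27 - 1*12438 = 27 - 12438 = -12411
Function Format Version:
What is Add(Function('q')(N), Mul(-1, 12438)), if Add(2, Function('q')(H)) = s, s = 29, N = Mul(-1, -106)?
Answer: -12411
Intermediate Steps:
N = 106
Function('q')(H) = 27 (Function('q')(H) = Add(-2, 29) = 27)
Add(Function('q')(N), Mul(-1, 12438)) = Add(27, Mul(-1, 12438)) = Add(27, -12438) = -12411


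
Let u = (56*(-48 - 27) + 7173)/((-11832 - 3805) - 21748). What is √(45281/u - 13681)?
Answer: I*√5153706791454/2973 ≈ 763.6*I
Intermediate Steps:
u = -2973/37385 (u = (56*(-75) + 7173)/(-15637 - 21748) = (-4200 + 7173)/(-37385) = 2973*(-1/37385) = -2973/37385 ≈ -0.079524)
√(45281/u - 13681) = √(45281/(-2973/37385) - 13681) = √(45281*(-37385/2973) - 13681) = √(-1692830185/2973 - 13681) = √(-1733503798/2973) = I*√5153706791454/2973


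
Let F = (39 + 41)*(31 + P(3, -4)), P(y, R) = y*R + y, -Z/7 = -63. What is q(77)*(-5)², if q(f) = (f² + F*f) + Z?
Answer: 3547250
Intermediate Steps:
Z = 441 (Z = -7*(-63) = 441)
P(y, R) = y + R*y (P(y, R) = R*y + y = y + R*y)
F = 1760 (F = (39 + 41)*(31 + 3*(1 - 4)) = 80*(31 + 3*(-3)) = 80*(31 - 9) = 80*22 = 1760)
q(f) = 441 + f² + 1760*f (q(f) = (f² + 1760*f) + 441 = 441 + f² + 1760*f)
q(77)*(-5)² = (441 + 77² + 1760*77)*(-5)² = (441 + 5929 + 135520)*25 = 141890*25 = 3547250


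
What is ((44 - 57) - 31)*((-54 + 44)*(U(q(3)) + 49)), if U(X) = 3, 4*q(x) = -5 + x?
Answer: 22880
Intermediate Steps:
q(x) = -5/4 + x/4 (q(x) = (-5 + x)/4 = -5/4 + x/4)
((44 - 57) - 31)*((-54 + 44)*(U(q(3)) + 49)) = ((44 - 57) - 31)*((-54 + 44)*(3 + 49)) = (-13 - 31)*(-10*52) = -44*(-520) = 22880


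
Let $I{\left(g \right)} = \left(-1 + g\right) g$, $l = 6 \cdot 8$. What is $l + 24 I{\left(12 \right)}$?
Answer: $3216$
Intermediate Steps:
$l = 48$
$I{\left(g \right)} = g \left(-1 + g\right)$
$l + 24 I{\left(12 \right)} = 48 + 24 \cdot 12 \left(-1 + 12\right) = 48 + 24 \cdot 12 \cdot 11 = 48 + 24 \cdot 132 = 48 + 3168 = 3216$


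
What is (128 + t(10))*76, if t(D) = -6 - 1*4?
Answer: 8968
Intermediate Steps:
t(D) = -10 (t(D) = -6 - 4 = -10)
(128 + t(10))*76 = (128 - 10)*76 = 118*76 = 8968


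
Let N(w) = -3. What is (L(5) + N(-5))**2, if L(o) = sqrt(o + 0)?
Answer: (3 - sqrt(5))**2 ≈ 0.58359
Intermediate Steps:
L(o) = sqrt(o)
(L(5) + N(-5))**2 = (sqrt(5) - 3)**2 = (-3 + sqrt(5))**2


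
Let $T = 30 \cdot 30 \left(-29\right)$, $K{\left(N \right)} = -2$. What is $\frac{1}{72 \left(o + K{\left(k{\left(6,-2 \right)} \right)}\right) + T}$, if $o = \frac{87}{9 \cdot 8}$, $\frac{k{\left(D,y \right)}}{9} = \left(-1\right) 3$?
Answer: $- \frac{1}{26157} \approx -3.8231 \cdot 10^{-5}$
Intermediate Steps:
$k{\left(D,y \right)} = -27$ ($k{\left(D,y \right)} = 9 \left(\left(-1\right) 3\right) = 9 \left(-3\right) = -27$)
$o = \frac{29}{24}$ ($o = \frac{87}{72} = 87 \cdot \frac{1}{72} = \frac{29}{24} \approx 1.2083$)
$T = -26100$ ($T = 900 \left(-29\right) = -26100$)
$\frac{1}{72 \left(o + K{\left(k{\left(6,-2 \right)} \right)}\right) + T} = \frac{1}{72 \left(\frac{29}{24} - 2\right) - 26100} = \frac{1}{72 \left(- \frac{19}{24}\right) - 26100} = \frac{1}{-57 - 26100} = \frac{1}{-26157} = - \frac{1}{26157}$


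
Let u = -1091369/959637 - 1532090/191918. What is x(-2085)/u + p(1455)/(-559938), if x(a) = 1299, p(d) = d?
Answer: -11163450822771486971/78377489861390128 ≈ -142.43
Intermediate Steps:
u = -839851803536/92085806883 (u = -1091369*1/959637 - 1532090*1/191918 = -1091369/959637 - 766045/95959 = -839851803536/92085806883 ≈ -9.1203)
x(-2085)/u + p(1455)/(-559938) = 1299/(-839851803536/92085806883) + 1455/(-559938) = 1299*(-92085806883/839851803536) + 1455*(-1/559938) = -119619463141017/839851803536 - 485/186646 = -11163450822771486971/78377489861390128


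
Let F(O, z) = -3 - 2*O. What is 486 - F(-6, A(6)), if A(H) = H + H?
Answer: 477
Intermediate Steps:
A(H) = 2*H
F(O, z) = -3 - 2*O
486 - F(-6, A(6)) = 486 - (-3 - 2*(-6)) = 486 - (-3 + 12) = 486 - 1*9 = 486 - 9 = 477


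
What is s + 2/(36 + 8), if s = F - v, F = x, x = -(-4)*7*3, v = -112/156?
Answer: 72727/858 ≈ 84.763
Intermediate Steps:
v = -28/39 (v = -112*1/156 = -28/39 ≈ -0.71795)
x = 84 (x = -4*(-7)*3 = 28*3 = 84)
F = 84
s = 3304/39 (s = 84 - 1*(-28/39) = 84 + 28/39 = 3304/39 ≈ 84.718)
s + 2/(36 + 8) = 3304/39 + 2/(36 + 8) = 3304/39 + 2/44 = 3304/39 + (1/44)*2 = 3304/39 + 1/22 = 72727/858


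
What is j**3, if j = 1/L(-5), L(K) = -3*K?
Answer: 1/3375 ≈ 0.00029630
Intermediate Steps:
j = 1/15 (j = 1/(-3*(-5)) = 1/15 ≈ 0.066667)
j**3 = (1/15)**3 = 1/3375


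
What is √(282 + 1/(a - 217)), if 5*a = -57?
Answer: √367768538/1142 ≈ 16.793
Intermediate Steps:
a = -57/5 (a = (⅕)*(-57) = -57/5 ≈ -11.400)
√(282 + 1/(a - 217)) = √(282 + 1/(-57/5 - 217)) = √(282 + 1/(-1142/5)) = √(282 - 5/1142) = √(322039/1142) = √367768538/1142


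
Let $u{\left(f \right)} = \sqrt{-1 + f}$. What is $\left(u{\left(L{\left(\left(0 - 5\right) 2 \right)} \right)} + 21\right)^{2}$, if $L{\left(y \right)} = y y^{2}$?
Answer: $\left(21 + i \sqrt{1001}\right)^{2} \approx -560.0 + 1328.8 i$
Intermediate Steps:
$L{\left(y \right)} = y^{3}$
$\left(u{\left(L{\left(\left(0 - 5\right) 2 \right)} \right)} + 21\right)^{2} = \left(\sqrt{-1 + \left(\left(0 - 5\right) 2\right)^{3}} + 21\right)^{2} = \left(\sqrt{-1 + \left(\left(-5\right) 2\right)^{3}} + 21\right)^{2} = \left(\sqrt{-1 + \left(-10\right)^{3}} + 21\right)^{2} = \left(\sqrt{-1 - 1000} + 21\right)^{2} = \left(\sqrt{-1001} + 21\right)^{2} = \left(i \sqrt{1001} + 21\right)^{2} = \left(21 + i \sqrt{1001}\right)^{2}$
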